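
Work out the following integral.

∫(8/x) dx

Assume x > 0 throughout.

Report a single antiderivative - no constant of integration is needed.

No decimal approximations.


Answer: 8*log(x).


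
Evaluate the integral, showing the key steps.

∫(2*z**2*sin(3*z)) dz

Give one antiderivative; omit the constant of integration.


Step 1. Integrate ∫(2*z**2*sin(3*z)) dz by parts with u = z**2, dv = (2*sin(3*z)) dz, so v = -2*cos(3*z)/3: now -2*z**2*cos(3*z)/3 + ∫(4*z*cos(3*z)/3) dz.
Step 2. Integrate ∫(4*z*cos(3*z)/3) dz by parts with u = z, dv = (4*cos(3*z)/3) dz, so v = 4*sin(3*z)/9: now -2*z**2*cos(3*z)/3 + 4*z*sin(3*z)/9 + ∫(-4*sin(3*z)/9) dz.
Step 3. Evaluate the standard form: now -2*z**2*cos(3*z)/3 + 4*z*sin(3*z)/9 + 4*cos(3*z)/27.
Answer: -2*z**2*cos(3*z)/3 + 4*z*sin(3*z)/9 + 4*cos(3*z)/27.


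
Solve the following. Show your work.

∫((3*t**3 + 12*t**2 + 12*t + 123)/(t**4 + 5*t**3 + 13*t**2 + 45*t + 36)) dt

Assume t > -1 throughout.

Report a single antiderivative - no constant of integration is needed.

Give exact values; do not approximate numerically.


Step 1. Decompose ∫((3*t**3 + 12*t**2 + 12*t + 123)/(t**4 + 5*t**3 + 13*t**2 + 45*t + 36)) dt by partial fractions, (3*t**3 + 12*t**2 + 12*t + 123)/(t**4 + 5*t**3 + 13*t**2 + 45*t + 36) = -3/(t**2 + 9) - 1/(t + 4) + 4/(t + 1): now ∫(4/(t + 1)) dt + ∫(-1/(t + 4)) dt + ∫(-3/(t**2 + 9)) dt.
Step 2. Evaluate the standard form [assuming t > -4]: now -log(t + 4) + ∫(4/(t + 1)) dt + ∫(-3/(t**2 + 9)) dt.
Step 3. Evaluate the standard form [assuming t > -1]: now 4*log(t + 1) - log(t + 4) + ∫(-3/(t**2 + 9)) dt.
Step 4. Evaluate the standard form: now 4*log(t + 1) - log(t + 4) - atan(t/3).
Answer: 4*log(t + 1) - log(t + 4) - atan(t/3).


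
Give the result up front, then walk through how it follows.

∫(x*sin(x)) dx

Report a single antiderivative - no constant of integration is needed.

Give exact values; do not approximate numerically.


The answer is -x*cos(x) + sin(x).
Step 1. Integrate ∫(x*sin(x)) dx by parts with u = x, dv = (sin(x)) dx, so v = -cos(x): now -x*cos(x) + ∫(cos(x)) dx.
Step 2. Evaluate the standard form: now -x*cos(x) + sin(x).
Answer: -x*cos(x) + sin(x).


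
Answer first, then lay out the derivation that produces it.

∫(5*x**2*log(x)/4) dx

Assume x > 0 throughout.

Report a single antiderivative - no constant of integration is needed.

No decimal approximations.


The answer is 5*x**3*log(x)/12 - 5*x**3/36.
Step 1. Integrate ∫(5*x**2*log(x)/4) dx by parts with u = log(x), dv = (5*x**2/4) dx, so v = 5*x**3/12 [assuming x > 0]: now 5*x**3*log(x)/12 + ∫(-5*x**2/12) dx.
Step 2. Evaluate the standard form: now 5*x**3*log(x)/12 - 5*x**3/36.
Answer: 5*x**3*log(x)/12 - 5*x**3/36.


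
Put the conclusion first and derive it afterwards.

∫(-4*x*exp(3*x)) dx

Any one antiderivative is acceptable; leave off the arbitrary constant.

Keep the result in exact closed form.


The answer is -4*x*exp(3*x)/3 + 4*exp(3*x)/9.
Step 1. Integrate ∫(-4*x*exp(3*x)) dx by parts with u = x, dv = (-4*exp(3*x)) dx, so v = -4*exp(3*x)/3: now -4*x*exp(3*x)/3 + ∫(4*exp(3*x)/3) dx.
Step 2. Evaluate the standard form: now -4*x*exp(3*x)/3 + 4*exp(3*x)/9.
Answer: -4*x*exp(3*x)/3 + 4*exp(3*x)/9.


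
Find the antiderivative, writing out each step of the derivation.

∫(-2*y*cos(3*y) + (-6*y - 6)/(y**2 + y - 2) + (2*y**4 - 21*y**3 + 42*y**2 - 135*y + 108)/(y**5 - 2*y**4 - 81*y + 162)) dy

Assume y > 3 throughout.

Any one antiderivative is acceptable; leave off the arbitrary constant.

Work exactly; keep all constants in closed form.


Step 1. Rewrite: now ∫(-2*y*cos(3*y)) dy + ∫((-6*y - 6)/(y**2 + y - 2)) dy + ∫((2*y**4 - 21*y**3 + 42*y**2 - 135*y + 108)/(y**5 - 2*y**4 - 81*y + 162)) dy.
Step 2. Decompose ∫((-6*y - 6)/(y**2 + y - 2)) dy by partial fractions, (-6*y - 6)/(y**2 + y - 2) = -2/(y + 2) - 4/(y - 1): now ∫(-2*y*cos(3*y)) dy + ∫((2*y**4 - 21*y**3 + 42*y**2 - 135*y + 108)/(y**5 - 2*y**4 - 81*y + 162)) dy + ∫(-4/(y - 1)) dy + ∫(-2/(y + 2)) dy.
Step 3. Evaluate the standard form [assuming y > 1]: now -4*log(y - 1) + ∫(-2*y*cos(3*y)) dy + ∫((2*y**4 - 21*y**3 + 42*y**2 - 135*y + 108)/(y**5 - 2*y**4 - 81*y + 162)) dy + ∫(-2/(y + 2)) dy.
Step 4. Evaluate the standard form [assuming y > -2]: now -4*log(y - 1) - 2*log(y + 2) + ∫(-2*y*cos(3*y)) dy + ∫((2*y**4 - 21*y**3 + 42*y**2 - 135*y + 108)/(y**5 - 2*y**4 - 81*y + 162)) dy.
Step 5. Decompose ∫((2*y**4 - 21*y**3 + 42*y**2 - 135*y + 108)/(y**5 - 2*y**4 - 81*y + 162)) dy by partial fractions, (2*y**4 - 21*y**3 + 42*y**2 - 135*y + 108)/(y**5 - 2*y**4 - 81*y + 162) = -3/(y**2 + 9) + 3/(y + 3) + 2/(y - 2) - 3/(y - 3): now -4*log(y - 1) - 2*log(y + 2) + ∫(-2*y*cos(3*y)) dy + ∫(-3/(y - 3)) dy + ∫(2/(y - 2)) dy + ∫(3/(y + 3)) dy + ∫(-3/(y**2 + 9)) dy.
Step 6. Evaluate the standard form [assuming y > 2]: now 2*log(y - 2) - 4*log(y - 1) - 2*log(y + 2) + ∫(-2*y*cos(3*y)) dy + ∫(-3/(y - 3)) dy + ∫(3/(y + 3)) dy + ∫(-3/(y**2 + 9)) dy.
Step 7. Evaluate the standard form [assuming y > -3]: now 2*log(y - 2) - 4*log(y - 1) - 2*log(y + 2) + 3*log(y + 3) + ∫(-2*y*cos(3*y)) dy + ∫(-3/(y - 3)) dy + ∫(-3/(y**2 + 9)) dy.
Step 8. Evaluate the standard form [assuming y > 3]: now -3*log(y - 3) + 2*log(y - 2) - 4*log(y - 1) - 2*log(y + 2) + 3*log(y + 3) + ∫(-2*y*cos(3*y)) dy + ∫(-3/(y**2 + 9)) dy.
Step 9. Evaluate the standard form: now -3*log(y - 3) + 2*log(y - 2) - 4*log(y - 1) - 2*log(y + 2) + 3*log(y + 3) - atan(y/3) + ∫(-2*y*cos(3*y)) dy.
Step 10. Integrate ∫(-2*y*cos(3*y)) dy by parts with u = y, dv = (-2*cos(3*y)) dy, so v = -2*sin(3*y)/3: now -2*y*sin(3*y)/3 - 3*log(y - 3) + 2*log(y - 2) - 4*log(y - 1) - 2*log(y + 2) + 3*log(y + 3) - atan(y/3) + ∫(2*sin(3*y)/3) dy.
Step 11. Evaluate the standard form: now -2*y*sin(3*y)/3 - 3*log(y - 3) + 2*log(y - 2) - 4*log(y - 1) - 2*log(y + 2) + 3*log(y + 3) - 2*cos(3*y)/9 - atan(y/3).
Answer: -2*y*sin(3*y)/3 - 3*log(y - 3) + 2*log(y - 2) - 4*log(y - 1) - 2*log(y + 2) + 3*log(y + 3) - 2*cos(3*y)/9 - atan(y/3).


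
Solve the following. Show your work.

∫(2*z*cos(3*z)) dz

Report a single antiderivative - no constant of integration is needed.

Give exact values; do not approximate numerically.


Step 1. Integrate ∫(2*z*cos(3*z)) dz by parts with u = z, dv = (2*cos(3*z)) dz, so v = 2*sin(3*z)/3: now 2*z*sin(3*z)/3 + ∫(-2*sin(3*z)/3) dz.
Step 2. Evaluate the standard form: now 2*z*sin(3*z)/3 + 2*cos(3*z)/9.
Answer: 2*z*sin(3*z)/3 + 2*cos(3*z)/9.


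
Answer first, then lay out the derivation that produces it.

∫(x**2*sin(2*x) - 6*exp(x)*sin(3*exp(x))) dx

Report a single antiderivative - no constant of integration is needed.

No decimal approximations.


The answer is -x**2*cos(2*x)/2 + x*sin(2*x)/2 + cos(2*x)/4 + 2*cos(3*exp(x)).
Step 1. Rewrite: now ∫(x**2*sin(2*x)) dx + ∫(-6*exp(x)*sin(3*exp(x))) dx.
Step 2. Substitute u = exp(x), turning ∫(-6*exp(x)*sin(3*exp(x))) dx into ∫(-6*sin(3*u)) du: now ∫(x**2*sin(2*x)) dx + ∫(-6*sin(3*u)) du.
Step 3. Evaluate the standard form: now 2*cos(3*u) + ∫(x**2*sin(2*x)) dx.
Step 4. Substitute back u = exp(x): now 2*cos(3*exp(x)) + ∫(x**2*sin(2*x)) dx.
Step 5. Integrate ∫(x**2*sin(2*x)) dx by parts with u = x**2, dv = (sin(2*x)) dx, so v = -cos(2*x)/2: now -x**2*cos(2*x)/2 + 2*cos(3*exp(x)) + ∫(x*cos(2*x)) dx.
Step 6. Integrate ∫(x*cos(2*x)) dx by parts with u = x, dv = (cos(2*x)) dx, so v = sin(2*x)/2: now -x**2*cos(2*x)/2 + x*sin(2*x)/2 + 2*cos(3*exp(x)) + ∫(-sin(2*x)/2) dx.
Step 7. Evaluate the standard form: now -x**2*cos(2*x)/2 + x*sin(2*x)/2 + cos(2*x)/4 + 2*cos(3*exp(x)).
Answer: -x**2*cos(2*x)/2 + x*sin(2*x)/2 + cos(2*x)/4 + 2*cos(3*exp(x)).


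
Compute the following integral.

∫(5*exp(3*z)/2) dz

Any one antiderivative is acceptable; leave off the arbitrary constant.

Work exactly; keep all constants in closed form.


Answer: 5*exp(3*z)/6.


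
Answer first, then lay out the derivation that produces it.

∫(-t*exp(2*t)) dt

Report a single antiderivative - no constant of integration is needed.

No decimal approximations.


The answer is -t*exp(2*t)/2 + exp(2*t)/4.
Step 1. Integrate ∫(-t*exp(2*t)) dt by parts with u = t, dv = (-exp(2*t)) dt, so v = -exp(2*t)/2: now -t*exp(2*t)/2 + ∫(exp(2*t)/2) dt.
Step 2. Evaluate the standard form: now -t*exp(2*t)/2 + exp(2*t)/4.
Answer: -t*exp(2*t)/2 + exp(2*t)/4.


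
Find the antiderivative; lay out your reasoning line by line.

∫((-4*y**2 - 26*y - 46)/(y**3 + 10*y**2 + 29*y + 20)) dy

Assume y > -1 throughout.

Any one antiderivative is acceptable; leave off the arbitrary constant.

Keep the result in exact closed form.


Step 1. Decompose ∫((-4*y**2 - 26*y - 46)/(y**3 + 10*y**2 + 29*y + 20)) dy by partial fractions, (-4*y**2 - 26*y - 46)/(y**3 + 10*y**2 + 29*y + 20) = -4/(y + 5) + 2/(y + 4) - 2/(y + 1): now ∫(-2/(y + 1)) dy + ∫(2/(y + 4)) dy + ∫(-4/(y + 5)) dy.
Step 2. Evaluate the standard form [assuming y > -4]: now 2*log(y + 4) + ∫(-2/(y + 1)) dy + ∫(-4/(y + 5)) dy.
Step 3. Evaluate the standard form [assuming y > -1]: now -2*log(y + 1) + 2*log(y + 4) + ∫(-4/(y + 5)) dy.
Step 4. Evaluate the standard form [assuming y > -5]: now -2*log(y + 1) + 2*log(y + 4) - 4*log(y + 5).
Answer: -2*log(y + 1) + 2*log(y + 4) - 4*log(y + 5).


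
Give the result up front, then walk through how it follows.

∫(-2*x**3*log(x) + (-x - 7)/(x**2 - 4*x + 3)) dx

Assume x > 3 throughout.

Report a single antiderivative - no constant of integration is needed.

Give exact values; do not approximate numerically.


The answer is -x**4*log(x)/2 + x**4/8 - 5*log(x - 3) + 4*log(x - 1).
Step 1. Rewrite: now ∫(-2*x**3*log(x)) dx + ∫((-x - 7)/(x**2 - 4*x + 3)) dx.
Step 2. Integrate ∫(-2*x**3*log(x)) dx by parts with u = log(x), dv = (-2*x**3) dx, so v = -x**4/2 [assuming x > 0]: now -x**4*log(x)/2 + ∫(x**3/2) dx + ∫((-x - 7)/(x**2 - 4*x + 3)) dx.
Step 3. Evaluate the standard form: now -x**4*log(x)/2 + x**4/8 + ∫((-x - 7)/(x**2 - 4*x + 3)) dx.
Step 4. Decompose ∫((-x - 7)/(x**2 - 4*x + 3)) dx by partial fractions, (-x - 7)/(x**2 - 4*x + 3) = 4/(x - 1) - 5/(x - 3): now -x**4*log(x)/2 + x**4/8 + ∫(-5/(x - 3)) dx + ∫(4/(x - 1)) dx.
Step 5. Evaluate the standard form [assuming x > 3]: now -x**4*log(x)/2 + x**4/8 - 5*log(x - 3) + ∫(4/(x - 1)) dx.
Step 6. Evaluate the standard form [assuming x > 1]: now -x**4*log(x)/2 + x**4/8 - 5*log(x - 3) + 4*log(x - 1).
Answer: -x**4*log(x)/2 + x**4/8 - 5*log(x - 3) + 4*log(x - 1).


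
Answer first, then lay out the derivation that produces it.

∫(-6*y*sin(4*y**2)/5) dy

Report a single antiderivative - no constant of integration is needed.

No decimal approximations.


The answer is 3*cos(4*y**2)/20.
Step 1. Substitute u = y**2, turning ∫(-6*y*sin(4*y**2)/5) dy into ∫(-3*sin(4*u)/5) du: now ∫(-3*sin(4*u)/5) du.
Step 2. Evaluate the standard form: now 3*cos(4*u)/20.
Step 3. Substitute back u = y**2: now 3*cos(4*y**2)/20.
Answer: 3*cos(4*y**2)/20.


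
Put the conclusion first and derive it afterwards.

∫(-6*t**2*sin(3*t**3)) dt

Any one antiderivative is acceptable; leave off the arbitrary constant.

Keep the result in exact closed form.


The answer is 2*cos(3*t**3)/3.
Step 1. Substitute u = t**3, turning ∫(-6*t**2*sin(3*t**3)) dt into ∫(-2*sin(3*u)) du: now ∫(-2*sin(3*u)) du.
Step 2. Evaluate the standard form: now 2*cos(3*u)/3.
Step 3. Substitute back u = t**3: now 2*cos(3*t**3)/3.
Answer: 2*cos(3*t**3)/3.


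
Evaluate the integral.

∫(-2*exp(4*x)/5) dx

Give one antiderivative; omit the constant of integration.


Answer: -exp(4*x)/10.


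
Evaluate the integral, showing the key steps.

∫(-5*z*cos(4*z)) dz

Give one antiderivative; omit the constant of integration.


Step 1. Integrate ∫(-5*z*cos(4*z)) dz by parts with u = z, dv = (-5*cos(4*z)) dz, so v = -5*sin(4*z)/4: now -5*z*sin(4*z)/4 + ∫(5*sin(4*z)/4) dz.
Step 2. Evaluate the standard form: now -5*z*sin(4*z)/4 - 5*cos(4*z)/16.
Answer: -5*z*sin(4*z)/4 - 5*cos(4*z)/16.


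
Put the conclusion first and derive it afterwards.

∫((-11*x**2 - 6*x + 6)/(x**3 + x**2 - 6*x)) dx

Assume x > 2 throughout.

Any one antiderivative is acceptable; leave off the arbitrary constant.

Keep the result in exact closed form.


The answer is -log(x) - 5*log(x - 2) - 5*log(x + 3).
Step 1. Decompose ∫((-11*x**2 - 6*x + 6)/(x**3 + x**2 - 6*x)) dx by partial fractions, (-11*x**2 - 6*x + 6)/(x**3 + x**2 - 6*x) = -5/(x + 3) - 5/(x - 2) - 1/x: now ∫(-1/x) dx + ∫(-5/(x - 2)) dx + ∫(-5/(x + 3)) dx.
Step 2. Evaluate the standard form [assuming x > -3]: now -5*log(x + 3) + ∫(-1/x) dx + ∫(-5/(x - 2)) dx.
Step 3. Evaluate the standard form [assuming x > 0]: now -log(x) - 5*log(x + 3) + ∫(-5/(x - 2)) dx.
Step 4. Evaluate the standard form [assuming x > 2]: now -log(x) - 5*log(x - 2) - 5*log(x + 3).
Answer: -log(x) - 5*log(x - 2) - 5*log(x + 3).


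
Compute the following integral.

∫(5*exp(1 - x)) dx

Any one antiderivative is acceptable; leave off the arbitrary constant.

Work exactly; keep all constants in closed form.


Answer: -5*exp(1 - x).


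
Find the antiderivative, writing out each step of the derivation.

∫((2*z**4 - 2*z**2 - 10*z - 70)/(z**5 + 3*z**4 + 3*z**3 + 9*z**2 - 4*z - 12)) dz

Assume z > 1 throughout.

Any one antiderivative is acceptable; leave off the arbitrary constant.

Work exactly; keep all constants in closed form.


Step 1. Decompose ∫((2*z**4 - 2*z**2 - 10*z - 70)/(z**5 + 3*z**4 + 3*z**3 + 9*z**2 - 4*z - 12)) dz by partial fractions, (2*z**4 - 2*z**2 - 10*z - 70)/(z**5 + 3*z**4 + 3*z**3 + 9*z**2 - 4*z - 12) = 2/(z**2 + 4) + 1/(z + 3) + 3/(z + 1) - 2/(z - 1): now ∫(-2/(z - 1)) dz + ∫(3/(z + 1)) dz + ∫(1/(z + 3)) dz + ∫(2/(z**2 + 4)) dz.
Step 2. Evaluate the standard form [assuming z > 1]: now -2*log(z - 1) + ∫(3/(z + 1)) dz + ∫(1/(z + 3)) dz + ∫(2/(z**2 + 4)) dz.
Step 3. Evaluate the standard form [assuming z > -1]: now -2*log(z - 1) + 3*log(z + 1) + ∫(1/(z + 3)) dz + ∫(2/(z**2 + 4)) dz.
Step 4. Evaluate the standard form [assuming z > -3]: now -2*log(z - 1) + 3*log(z + 1) + log(z + 3) + ∫(2/(z**2 + 4)) dz.
Step 5. Evaluate the standard form: now -2*log(z - 1) + 3*log(z + 1) + log(z + 3) + atan(z/2).
Answer: -2*log(z - 1) + 3*log(z + 1) + log(z + 3) + atan(z/2).


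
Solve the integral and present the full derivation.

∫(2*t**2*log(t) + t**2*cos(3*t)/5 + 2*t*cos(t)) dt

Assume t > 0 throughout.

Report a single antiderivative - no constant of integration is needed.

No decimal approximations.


Step 1. Rewrite: now ∫(2*t*cos(t)) dt + ∫(2*t**2*log(t)) dt + ∫(t**2*cos(3*t)/5) dt.
Step 2. Integrate ∫(2*t**2*log(t)) dt by parts with u = log(t), dv = (2*t**2) dt, so v = 2*t**3/3 [assuming t > 0]: now 2*t**3*log(t)/3 + ∫(-2*t**2/3) dt + ∫(2*t*cos(t)) dt + ∫(t**2*cos(3*t)/5) dt.
Step 3. Evaluate the standard form: now 2*t**3*log(t)/3 - 2*t**3/9 + ∫(2*t*cos(t)) dt + ∫(t**2*cos(3*t)/5) dt.
Step 4. Integrate ∫(2*t*cos(t)) dt by parts with u = t, dv = (2*cos(t)) dt, so v = 2*sin(t): now 2*t**3*log(t)/3 - 2*t**3/9 + 2*t*sin(t) + ∫(t**2*cos(3*t)/5) dt + ∫(-2*sin(t)) dt.
Step 5. Evaluate the standard form: now 2*t**3*log(t)/3 - 2*t**3/9 + 2*t*sin(t) + 2*cos(t) + ∫(t**2*cos(3*t)/5) dt.
Step 6. Integrate ∫(t**2*cos(3*t)/5) dt by parts with u = t**2, dv = (cos(3*t)/5) dt, so v = sin(3*t)/15: now 2*t**3*log(t)/3 - 2*t**3/9 + t**2*sin(3*t)/15 + 2*t*sin(t) + 2*cos(t) + ∫(-2*t*sin(3*t)/15) dt.
Step 7. Integrate ∫(-2*t*sin(3*t)/15) dt by parts with u = t, dv = (-2*sin(3*t)/15) dt, so v = 2*cos(3*t)/45: now 2*t**3*log(t)/3 - 2*t**3/9 + t**2*sin(3*t)/15 + 2*t*sin(t) + 2*t*cos(3*t)/45 + 2*cos(t) + ∫(-2*cos(3*t)/45) dt.
Step 8. Evaluate the standard form: now 2*t**3*log(t)/3 - 2*t**3/9 + t**2*sin(3*t)/15 + 2*t*sin(t) + 2*t*cos(3*t)/45 - 2*sin(3*t)/135 + 2*cos(t).
Answer: 2*t**3*log(t)/3 - 2*t**3/9 + t**2*sin(3*t)/15 + 2*t*sin(t) + 2*t*cos(3*t)/45 - 2*sin(3*t)/135 + 2*cos(t).


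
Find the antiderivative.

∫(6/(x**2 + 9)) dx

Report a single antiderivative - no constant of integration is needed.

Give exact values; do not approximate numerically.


Answer: 2*atan(x/3).


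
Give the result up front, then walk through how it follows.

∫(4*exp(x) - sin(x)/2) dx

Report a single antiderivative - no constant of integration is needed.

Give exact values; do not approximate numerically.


The answer is 4*exp(x) + cos(x)/2.
Step 1. Rewrite: now ∫(4*exp(x)) dx + ∫(-sin(x)/2) dx.
Step 2. Evaluate the standard form: now 4*exp(x) + ∫(-sin(x)/2) dx.
Step 3. Evaluate the standard form: now 4*exp(x) + cos(x)/2.
Answer: 4*exp(x) + cos(x)/2.


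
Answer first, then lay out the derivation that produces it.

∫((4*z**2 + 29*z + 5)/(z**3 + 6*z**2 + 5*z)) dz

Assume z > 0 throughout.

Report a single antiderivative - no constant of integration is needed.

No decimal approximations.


The answer is log(z) + 5*log(z + 1) - 2*log(z + 5).
Step 1. Decompose ∫((4*z**2 + 29*z + 5)/(z**3 + 6*z**2 + 5*z)) dz by partial fractions, (4*z**2 + 29*z + 5)/(z**3 + 6*z**2 + 5*z) = -2/(z + 5) + 5/(z + 1) + 1/z: now ∫(1/z) dz + ∫(5/(z + 1)) dz + ∫(-2/(z + 5)) dz.
Step 2. Evaluate the standard form [assuming z > -1]: now 5*log(z + 1) + ∫(1/z) dz + ∫(-2/(z + 5)) dz.
Step 3. Evaluate the standard form [assuming z > 0]: now log(z) + 5*log(z + 1) + ∫(-2/(z + 5)) dz.
Step 4. Evaluate the standard form [assuming z > -5]: now log(z) + 5*log(z + 1) - 2*log(z + 5).
Answer: log(z) + 5*log(z + 1) - 2*log(z + 5).


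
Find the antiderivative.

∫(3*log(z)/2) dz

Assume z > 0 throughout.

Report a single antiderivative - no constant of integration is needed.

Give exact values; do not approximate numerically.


Answer: 3*z*log(z)/2 - 3*z/2.


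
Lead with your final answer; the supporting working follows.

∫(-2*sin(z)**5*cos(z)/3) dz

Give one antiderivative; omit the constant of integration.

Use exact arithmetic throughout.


The answer is -sin(z)**6/9.
Step 1. Substitute u = sin(z), turning ∫(-2*sin(z)**5*cos(z)/3) dz into ∫(-2*u**5/3) du: now ∫(-2*u**5/3) du.
Step 2. Evaluate the standard form: now -u**6/9.
Step 3. Substitute back u = sin(z): now -sin(z)**6/9.
Answer: -sin(z)**6/9.


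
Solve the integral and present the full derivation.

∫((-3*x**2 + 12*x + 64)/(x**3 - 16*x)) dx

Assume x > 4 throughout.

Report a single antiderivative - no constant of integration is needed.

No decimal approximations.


Step 1. Decompose ∫((-3*x**2 + 12*x + 64)/(x**3 - 16*x)) dx by partial fractions, (-3*x**2 + 12*x + 64)/(x**3 - 16*x) = -1/(x + 4) + 2/(x - 4) - 4/x: now ∫(-4/x) dx + ∫(2/(x - 4)) dx + ∫(-1/(x + 4)) dx.
Step 2. Evaluate the standard form [assuming x > 4]: now 2*log(x - 4) + ∫(-4/x) dx + ∫(-1/(x + 4)) dx.
Step 3. Evaluate the standard form [assuming x > -4]: now 2*log(x - 4) - log(x + 4) + ∫(-4/x) dx.
Step 4. Evaluate the standard form [assuming x > 0]: now -4*log(x) + 2*log(x - 4) - log(x + 4).
Answer: -4*log(x) + 2*log(x - 4) - log(x + 4).


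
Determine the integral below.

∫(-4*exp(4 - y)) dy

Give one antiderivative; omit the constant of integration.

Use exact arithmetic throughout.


Answer: 4*exp(4 - y).


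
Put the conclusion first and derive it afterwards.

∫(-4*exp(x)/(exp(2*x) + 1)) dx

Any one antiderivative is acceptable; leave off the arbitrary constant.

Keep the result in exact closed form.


The answer is -4*atan(exp(x)).
Step 1. Substitute u = exp(x), turning ∫(-4*exp(x)/(exp(2*x) + 1)) dx into ∫(-4/(u**2 + 1)) du: now ∫(-4/(u**2 + 1)) du.
Step 2. Evaluate the standard form: now -4*atan(u).
Step 3. Substitute back u = exp(x): now -4*atan(exp(x)).
Answer: -4*atan(exp(x)).


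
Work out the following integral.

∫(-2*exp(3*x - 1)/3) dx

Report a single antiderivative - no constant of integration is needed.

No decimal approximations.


Answer: -2*exp(3*x - 1)/9.


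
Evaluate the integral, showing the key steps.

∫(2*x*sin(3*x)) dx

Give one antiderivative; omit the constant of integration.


Step 1. Integrate ∫(2*x*sin(3*x)) dx by parts with u = x, dv = (2*sin(3*x)) dx, so v = -2*cos(3*x)/3: now -2*x*cos(3*x)/3 + ∫(2*cos(3*x)/3) dx.
Step 2. Evaluate the standard form: now -2*x*cos(3*x)/3 + 2*sin(3*x)/9.
Answer: -2*x*cos(3*x)/3 + 2*sin(3*x)/9.


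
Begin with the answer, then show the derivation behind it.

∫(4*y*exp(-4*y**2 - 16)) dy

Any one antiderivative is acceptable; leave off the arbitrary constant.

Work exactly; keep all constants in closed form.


The answer is -exp(-4*y**2 - 16)/2.
Step 1. Substitute u = y**2 + 4, turning ∫(4*y*exp(-4*y**2 - 16)) dy into ∫(2*exp(-4*u)) du: now ∫(2*exp(-4*u)) du.
Step 2. Evaluate the standard form: now -exp(-4*u)/2.
Step 3. Substitute back u = y**2 + 4: now -exp(-4*y**2 - 16)/2.
Answer: -exp(-4*y**2 - 16)/2.


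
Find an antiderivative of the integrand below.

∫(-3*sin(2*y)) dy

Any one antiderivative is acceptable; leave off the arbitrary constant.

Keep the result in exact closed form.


Answer: 3*cos(2*y)/2.


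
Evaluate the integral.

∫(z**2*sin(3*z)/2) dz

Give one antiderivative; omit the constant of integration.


Answer: -z**2*cos(3*z)/6 + z*sin(3*z)/9 + cos(3*z)/27.


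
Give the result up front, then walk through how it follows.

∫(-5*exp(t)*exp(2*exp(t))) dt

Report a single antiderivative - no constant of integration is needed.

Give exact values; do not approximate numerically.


The answer is -5*exp(2*exp(t))/2.
Step 1. Substitute u = exp(t), turning ∫(-5*exp(t)*exp(2*exp(t))) dt into ∫(-5*exp(2*u)) du: now ∫(-5*exp(2*u)) du.
Step 2. Evaluate the standard form: now -5*exp(2*u)/2.
Step 3. Substitute back u = exp(t): now -5*exp(2*exp(t))/2.
Answer: -5*exp(2*exp(t))/2.


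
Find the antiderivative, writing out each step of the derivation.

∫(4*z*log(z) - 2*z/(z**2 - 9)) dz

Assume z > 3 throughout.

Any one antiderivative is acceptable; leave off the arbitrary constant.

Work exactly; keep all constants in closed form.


Step 1. Rewrite: now ∫(-2*z/(z**2 - 9)) dz + ∫(4*z*log(z)) dz.
Step 2. Decompose ∫(-2*z/(z**2 - 9)) dz by partial fractions, -2*z/(z**2 - 9) = -1/(z + 3) - 1/(z - 3): now ∫(4*z*log(z)) dz + ∫(-1/(z - 3)) dz + ∫(-1/(z + 3)) dz.
Step 3. Evaluate the standard form [assuming z > 3]: now -log(z - 3) + ∫(4*z*log(z)) dz + ∫(-1/(z + 3)) dz.
Step 4. Evaluate the standard form [assuming z > -3]: now -log(z - 3) - log(z + 3) + ∫(4*z*log(z)) dz.
Step 5. Integrate ∫(4*z*log(z)) dz by parts with u = log(z), dv = (4*z) dz, so v = 2*z**2 [assuming z > 0]: now 2*z**2*log(z) - log(z - 3) - log(z + 3) + ∫(-2*z) dz.
Step 6. Evaluate the standard form: now 2*z**2*log(z) - z**2 - log(z - 3) - log(z + 3).
Answer: 2*z**2*log(z) - z**2 - log(z - 3) - log(z + 3).


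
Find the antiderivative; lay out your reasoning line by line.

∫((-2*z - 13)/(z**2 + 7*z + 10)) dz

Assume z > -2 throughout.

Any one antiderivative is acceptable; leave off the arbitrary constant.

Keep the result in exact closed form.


Step 1. Decompose ∫((-2*z - 13)/(z**2 + 7*z + 10)) dz by partial fractions, (-2*z - 13)/(z**2 + 7*z + 10) = 1/(z + 5) - 3/(z + 2): now ∫(-3/(z + 2)) dz + ∫(1/(z + 5)) dz.
Step 2. Evaluate the standard form [assuming z > -2]: now -3*log(z + 2) + ∫(1/(z + 5)) dz.
Step 3. Evaluate the standard form [assuming z > -5]: now -3*log(z + 2) + log(z + 5).
Answer: -3*log(z + 2) + log(z + 5).


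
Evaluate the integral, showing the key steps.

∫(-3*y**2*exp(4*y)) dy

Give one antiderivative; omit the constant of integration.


Step 1. Integrate ∫(-3*y**2*exp(4*y)) dy by parts with u = y**2, dv = (-3*exp(4*y)) dy, so v = -3*exp(4*y)/4: now -3*y**2*exp(4*y)/4 + ∫(3*y*exp(4*y)/2) dy.
Step 2. Integrate ∫(3*y*exp(4*y)/2) dy by parts with u = y, dv = (3*exp(4*y)/2) dy, so v = 3*exp(4*y)/8: now -3*y**2*exp(4*y)/4 + 3*y*exp(4*y)/8 + ∫(-3*exp(4*y)/8) dy.
Step 3. Evaluate the standard form: now -3*y**2*exp(4*y)/4 + 3*y*exp(4*y)/8 - 3*exp(4*y)/32.
Answer: -3*y**2*exp(4*y)/4 + 3*y*exp(4*y)/8 - 3*exp(4*y)/32.


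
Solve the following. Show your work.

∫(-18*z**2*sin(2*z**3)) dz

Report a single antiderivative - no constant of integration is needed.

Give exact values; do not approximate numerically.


Step 1. Substitute u = z**3, turning ∫(-18*z**2*sin(2*z**3)) dz into ∫(-6*sin(2*u)) du: now ∫(-6*sin(2*u)) du.
Step 2. Evaluate the standard form: now 3*cos(2*u).
Step 3. Substitute back u = z**3: now 3*cos(2*z**3).
Answer: 3*cos(2*z**3).


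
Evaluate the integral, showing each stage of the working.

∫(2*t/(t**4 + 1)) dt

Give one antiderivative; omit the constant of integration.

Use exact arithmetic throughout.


Step 1. Substitute u = t**2, turning ∫(2*t/(t**4 + 1)) dt into ∫(1/(u**2 + 1)) du: now ∫(1/(u**2 + 1)) du.
Step 2. Evaluate the standard form: now atan(u).
Step 3. Substitute back u = t**2: now atan(t**2).
Answer: atan(t**2).


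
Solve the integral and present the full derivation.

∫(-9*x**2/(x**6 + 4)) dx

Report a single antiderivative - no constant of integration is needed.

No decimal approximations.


Step 1. Substitute u = x**3, turning ∫(-9*x**2/(x**6 + 4)) dx into ∫(-3/(u**2 + 4)) du: now ∫(-3/(u**2 + 4)) du.
Step 2. Evaluate the standard form: now -3*atan(u/2)/2.
Step 3. Substitute back u = x**3: now -3*atan(x**3/2)/2.
Answer: -3*atan(x**3/2)/2.


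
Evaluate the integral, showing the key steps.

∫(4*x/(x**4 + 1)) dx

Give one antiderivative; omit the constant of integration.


Step 1. Substitute u = x**2, turning ∫(4*x/(x**4 + 1)) dx into ∫(2/(u**2 + 1)) du: now ∫(2/(u**2 + 1)) du.
Step 2. Evaluate the standard form: now 2*atan(u).
Step 3. Substitute back u = x**2: now 2*atan(x**2).
Answer: 2*atan(x**2).


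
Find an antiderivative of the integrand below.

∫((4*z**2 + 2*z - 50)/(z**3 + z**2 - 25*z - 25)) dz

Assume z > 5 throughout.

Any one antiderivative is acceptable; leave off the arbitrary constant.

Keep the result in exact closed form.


Answer: log(z - 5) + 2*log(z + 1) + log(z + 5).


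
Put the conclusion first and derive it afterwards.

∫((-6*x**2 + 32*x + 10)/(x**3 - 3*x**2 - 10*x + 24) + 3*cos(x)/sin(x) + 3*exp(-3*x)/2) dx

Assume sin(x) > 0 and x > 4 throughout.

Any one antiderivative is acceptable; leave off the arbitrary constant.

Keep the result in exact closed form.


The answer is 3*log(x - 4) - 5*log(x - 2) - 4*log(x + 3) + 3*log(sin(x)) - exp(-3*x)/2.
Step 1. Rewrite: now ∫((-6*x**2 + 32*x + 10)/(x**3 - 3*x**2 - 10*x + 24)) dx + ∫(3*cos(x)/sin(x)) dx + ∫(3*exp(-3*x)/2) dx.
Step 2. Decompose ∫((-6*x**2 + 32*x + 10)/(x**3 - 3*x**2 - 10*x + 24)) dx by partial fractions, (-6*x**2 + 32*x + 10)/(x**3 - 3*x**2 - 10*x + 24) = -4/(x + 3) - 5/(x - 2) + 3/(x - 4): now ∫(3*cos(x)/sin(x)) dx + ∫(3/(x - 4)) dx + ∫(-5/(x - 2)) dx + ∫(-4/(x + 3)) dx + ∫(3*exp(-3*x)/2) dx.
Step 3. Evaluate the standard form [assuming x > 2]: now -5*log(x - 2) + ∫(3*cos(x)/sin(x)) dx + ∫(3/(x - 4)) dx + ∫(-4/(x + 3)) dx + ∫(3*exp(-3*x)/2) dx.
Step 4. Evaluate the standard form [assuming x > -3]: now -5*log(x - 2) - 4*log(x + 3) + ∫(3*cos(x)/sin(x)) dx + ∫(3/(x - 4)) dx + ∫(3*exp(-3*x)/2) dx.
Step 5. Evaluate the standard form [assuming x > 4]: now 3*log(x - 4) - 5*log(x - 2) - 4*log(x + 3) + ∫(3*cos(x)/sin(x)) dx + ∫(3*exp(-3*x)/2) dx.
Step 6. Evaluate the standard form: now 3*log(x - 4) - 5*log(x - 2) - 4*log(x + 3) + ∫(3*cos(x)/sin(x)) dx - exp(-3*x)/2.
Step 7. Substitute u = sin(x), turning ∫(3*cos(x)/sin(x)) dx into ∫(3/u) du: now 3*log(x - 4) - 5*log(x - 2) - 4*log(x + 3) + ∫(3/u) du - exp(-3*x)/2.
Step 8. Evaluate the standard form [assuming u > 0]: now 3*log(u) + 3*log(x - 4) - 5*log(x - 2) - 4*log(x + 3) - exp(-3*x)/2.
Step 9. Substitute back u = sin(x): now 3*log(x - 4) - 5*log(x - 2) - 4*log(x + 3) + 3*log(sin(x)) - exp(-3*x)/2.
Answer: 3*log(x - 4) - 5*log(x - 2) - 4*log(x + 3) + 3*log(sin(x)) - exp(-3*x)/2.


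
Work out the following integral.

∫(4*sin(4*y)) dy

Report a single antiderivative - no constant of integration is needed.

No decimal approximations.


Answer: -cos(4*y).


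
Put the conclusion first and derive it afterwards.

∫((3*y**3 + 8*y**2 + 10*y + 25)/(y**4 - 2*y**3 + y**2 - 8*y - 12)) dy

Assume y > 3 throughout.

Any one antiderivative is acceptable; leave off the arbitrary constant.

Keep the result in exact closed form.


The answer is 4*log(y - 3) - log(y + 1) + atan(y/2)/2.
Step 1. Decompose ∫((3*y**3 + 8*y**2 + 10*y + 25)/(y**4 - 2*y**3 + y**2 - 8*y - 12)) dy by partial fractions, (3*y**3 + 8*y**2 + 10*y + 25)/(y**4 - 2*y**3 + y**2 - 8*y - 12) = 1/(y**2 + 4) - 1/(y + 1) + 4/(y - 3): now ∫(4/(y - 3)) dy + ∫(-1/(y + 1)) dy + ∫(1/(y**2 + 4)) dy.
Step 2. Evaluate the standard form [assuming y > -1]: now -log(y + 1) + ∫(4/(y - 3)) dy + ∫(1/(y**2 + 4)) dy.
Step 3. Evaluate the standard form [assuming y > 3]: now 4*log(y - 3) - log(y + 1) + ∫(1/(y**2 + 4)) dy.
Step 4. Evaluate the standard form: now 4*log(y - 3) - log(y + 1) + atan(y/2)/2.
Answer: 4*log(y - 3) - log(y + 1) + atan(y/2)/2.


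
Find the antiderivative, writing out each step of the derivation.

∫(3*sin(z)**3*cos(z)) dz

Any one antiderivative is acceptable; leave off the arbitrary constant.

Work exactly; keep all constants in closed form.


Step 1. Substitute u = sin(z), turning ∫(3*sin(z)**3*cos(z)) dz into ∫(3*u**3) du: now ∫(3*u**3) du.
Step 2. Evaluate the standard form: now 3*u**4/4.
Step 3. Substitute back u = sin(z): now 3*sin(z)**4/4.
Answer: 3*sin(z)**4/4.


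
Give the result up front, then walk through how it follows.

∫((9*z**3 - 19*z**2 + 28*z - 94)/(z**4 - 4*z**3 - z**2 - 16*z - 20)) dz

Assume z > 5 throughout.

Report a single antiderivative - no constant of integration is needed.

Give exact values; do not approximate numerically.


The answer is 4*log(z - 5) + 5*log(z + 1) + atan(z/2).
Step 1. Decompose ∫((9*z**3 - 19*z**2 + 28*z - 94)/(z**4 - 4*z**3 - z**2 - 16*z - 20)) dz by partial fractions, (9*z**3 - 19*z**2 + 28*z - 94)/(z**4 - 4*z**3 - z**2 - 16*z - 20) = 2/(z**2 + 4) + 5/(z + 1) + 4/(z - 5): now ∫(4/(z - 5)) dz + ∫(5/(z + 1)) dz + ∫(2/(z**2 + 4)) dz.
Step 2. Evaluate the standard form [assuming z > 5]: now 4*log(z - 5) + ∫(5/(z + 1)) dz + ∫(2/(z**2 + 4)) dz.
Step 3. Evaluate the standard form [assuming z > -1]: now 4*log(z - 5) + 5*log(z + 1) + ∫(2/(z**2 + 4)) dz.
Step 4. Evaluate the standard form: now 4*log(z - 5) + 5*log(z + 1) + atan(z/2).
Answer: 4*log(z - 5) + 5*log(z + 1) + atan(z/2).


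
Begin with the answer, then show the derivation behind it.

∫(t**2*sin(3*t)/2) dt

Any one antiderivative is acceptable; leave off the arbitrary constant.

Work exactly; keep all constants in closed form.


The answer is -t**2*cos(3*t)/6 + t*sin(3*t)/9 + cos(3*t)/27.
Step 1. Integrate ∫(t**2*sin(3*t)/2) dt by parts with u = t**2, dv = (sin(3*t)/2) dt, so v = -cos(3*t)/6: now -t**2*cos(3*t)/6 + ∫(t*cos(3*t)/3) dt.
Step 2. Integrate ∫(t*cos(3*t)/3) dt by parts with u = t, dv = (cos(3*t)/3) dt, so v = sin(3*t)/9: now -t**2*cos(3*t)/6 + t*sin(3*t)/9 + ∫(-sin(3*t)/9) dt.
Step 3. Evaluate the standard form: now -t**2*cos(3*t)/6 + t*sin(3*t)/9 + cos(3*t)/27.
Answer: -t**2*cos(3*t)/6 + t*sin(3*t)/9 + cos(3*t)/27.


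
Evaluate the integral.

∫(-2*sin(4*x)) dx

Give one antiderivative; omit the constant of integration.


Answer: cos(4*x)/2.


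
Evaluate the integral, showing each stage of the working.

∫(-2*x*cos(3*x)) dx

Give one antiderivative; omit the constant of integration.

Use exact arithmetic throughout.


Step 1. Integrate ∫(-2*x*cos(3*x)) dx by parts with u = x, dv = (-2*cos(3*x)) dx, so v = -2*sin(3*x)/3: now -2*x*sin(3*x)/3 + ∫(2*sin(3*x)/3) dx.
Step 2. Evaluate the standard form: now -2*x*sin(3*x)/3 - 2*cos(3*x)/9.
Answer: -2*x*sin(3*x)/3 - 2*cos(3*x)/9.


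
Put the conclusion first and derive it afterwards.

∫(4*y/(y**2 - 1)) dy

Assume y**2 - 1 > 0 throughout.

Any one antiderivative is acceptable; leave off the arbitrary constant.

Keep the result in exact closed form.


The answer is 2*log(y**2 - 1).
Step 1. Substitute u = y**2 - 1, turning ∫(4*y/(y**2 - 1)) dy into ∫(2/u) du: now ∫(2/u) du.
Step 2. Evaluate the standard form [assuming u > 0]: now 2*log(u).
Step 3. Substitute back u = y**2 - 1: now 2*log(y**2 - 1).
Answer: 2*log(y**2 - 1).


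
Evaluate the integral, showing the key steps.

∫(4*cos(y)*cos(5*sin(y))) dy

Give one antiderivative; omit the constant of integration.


Step 1. Substitute u = sin(y), turning ∫(4*cos(y)*cos(5*sin(y))) dy into ∫(4*cos(5*u)) du: now ∫(4*cos(5*u)) du.
Step 2. Evaluate the standard form: now 4*sin(5*u)/5.
Step 3. Substitute back u = sin(y): now 4*sin(5*sin(y))/5.
Answer: 4*sin(5*sin(y))/5.


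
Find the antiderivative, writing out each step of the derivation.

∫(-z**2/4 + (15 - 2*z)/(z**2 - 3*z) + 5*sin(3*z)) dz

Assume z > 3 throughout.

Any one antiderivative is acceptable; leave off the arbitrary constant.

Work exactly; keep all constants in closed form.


Step 1. Rewrite: now ∫(-z**2/4) dz + ∫((15 - 2*z)/(z**2 - 3*z)) dz + ∫(5*sin(3*z)) dz.
Step 2. Evaluate the standard form: now -z**3/12 + ∫((15 - 2*z)/(z**2 - 3*z)) dz + ∫(5*sin(3*z)) dz.
Step 3. Evaluate the standard form: now -z**3/12 - 5*cos(3*z)/3 + ∫((15 - 2*z)/(z**2 - 3*z)) dz.
Step 4. Decompose ∫((15 - 2*z)/(z**2 - 3*z)) dz by partial fractions, (15 - 2*z)/(z**2 - 3*z) = 3/(z - 3) - 5/z: now -z**3/12 - 5*cos(3*z)/3 + ∫(-5/z) dz + ∫(3/(z - 3)) dz.
Step 5. Evaluate the standard form [assuming z > 3]: now -z**3/12 + 3*log(z - 3) - 5*cos(3*z)/3 + ∫(-5/z) dz.
Step 6. Evaluate the standard form [assuming z > 0]: now -z**3/12 - 5*log(z) + 3*log(z - 3) - 5*cos(3*z)/3.
Answer: -z**3/12 - 5*log(z) + 3*log(z - 3) - 5*cos(3*z)/3.


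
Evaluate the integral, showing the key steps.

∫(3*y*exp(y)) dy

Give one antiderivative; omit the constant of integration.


Step 1. Integrate ∫(3*y*exp(y)) dy by parts with u = y, dv = (3*exp(y)) dy, so v = 3*exp(y): now 3*y*exp(y) + ∫(-3*exp(y)) dy.
Step 2. Evaluate the standard form: now 3*y*exp(y) - 3*exp(y).
Answer: 3*y*exp(y) - 3*exp(y).


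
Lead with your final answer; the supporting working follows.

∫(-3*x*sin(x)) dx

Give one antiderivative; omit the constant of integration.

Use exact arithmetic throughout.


The answer is 3*x*cos(x) - 3*sin(x).
Step 1. Integrate ∫(-3*x*sin(x)) dx by parts with u = x, dv = (-3*sin(x)) dx, so v = 3*cos(x): now 3*x*cos(x) + ∫(-3*cos(x)) dx.
Step 2. Evaluate the standard form: now 3*x*cos(x) - 3*sin(x).
Answer: 3*x*cos(x) - 3*sin(x).


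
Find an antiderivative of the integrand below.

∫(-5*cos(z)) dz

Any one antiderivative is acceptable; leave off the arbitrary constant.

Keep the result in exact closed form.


Answer: -5*sin(z).


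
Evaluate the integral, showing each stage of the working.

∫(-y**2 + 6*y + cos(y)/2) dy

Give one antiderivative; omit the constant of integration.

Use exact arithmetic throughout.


Step 1. Rewrite: now ∫(6*y) dy + ∫(-y**2) dy + ∫(cos(y)/2) dy.
Step 2. Evaluate the standard form: now sin(y)/2 + ∫(6*y) dy + ∫(-y**2) dy.
Step 3. Evaluate the standard form: now -y**3/3 + sin(y)/2 + ∫(6*y) dy.
Step 4. Evaluate the standard form: now -y**3/3 + 3*y**2 + sin(y)/2.
Answer: -y**3/3 + 3*y**2 + sin(y)/2.


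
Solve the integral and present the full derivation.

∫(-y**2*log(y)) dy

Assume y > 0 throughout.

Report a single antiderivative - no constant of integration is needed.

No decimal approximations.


Step 1. Integrate ∫(-y**2*log(y)) dy by parts with u = log(y), dv = (-y**2) dy, so v = -y**3/3 [assuming y > 0]: now -y**3*log(y)/3 + ∫(y**2/3) dy.
Step 2. Evaluate the standard form: now -y**3*log(y)/3 + y**3/9.
Answer: -y**3*log(y)/3 + y**3/9.


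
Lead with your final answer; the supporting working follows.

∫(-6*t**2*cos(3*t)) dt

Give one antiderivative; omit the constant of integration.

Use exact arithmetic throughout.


The answer is -2*t**2*sin(3*t) - 4*t*cos(3*t)/3 + 4*sin(3*t)/9.
Step 1. Integrate ∫(-6*t**2*cos(3*t)) dt by parts with u = t**2, dv = (-6*cos(3*t)) dt, so v = -2*sin(3*t): now -2*t**2*sin(3*t) + ∫(4*t*sin(3*t)) dt.
Step 2. Integrate ∫(4*t*sin(3*t)) dt by parts with u = t, dv = (4*sin(3*t)) dt, so v = -4*cos(3*t)/3: now -2*t**2*sin(3*t) - 4*t*cos(3*t)/3 + ∫(4*cos(3*t)/3) dt.
Step 3. Evaluate the standard form: now -2*t**2*sin(3*t) - 4*t*cos(3*t)/3 + 4*sin(3*t)/9.
Answer: -2*t**2*sin(3*t) - 4*t*cos(3*t)/3 + 4*sin(3*t)/9.


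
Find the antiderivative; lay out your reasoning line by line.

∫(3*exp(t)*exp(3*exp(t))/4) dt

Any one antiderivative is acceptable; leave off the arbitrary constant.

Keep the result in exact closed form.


Step 1. Substitute u = exp(t), turning ∫(3*exp(t)*exp(3*exp(t))/4) dt into ∫(3*exp(3*u)/4) du: now ∫(3*exp(3*u)/4) du.
Step 2. Evaluate the standard form: now exp(3*u)/4.
Step 3. Substitute back u = exp(t): now exp(3*exp(t))/4.
Answer: exp(3*exp(t))/4.


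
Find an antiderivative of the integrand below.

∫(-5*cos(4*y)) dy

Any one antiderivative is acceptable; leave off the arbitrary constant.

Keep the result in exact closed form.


Answer: -5*sin(4*y)/4.


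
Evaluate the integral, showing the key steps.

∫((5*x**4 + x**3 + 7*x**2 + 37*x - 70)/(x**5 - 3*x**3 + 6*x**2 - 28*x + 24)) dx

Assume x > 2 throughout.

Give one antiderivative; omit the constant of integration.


Step 1. Decompose ∫((5*x**4 + x**3 + 7*x**2 + 37*x - 70)/(x**5 - 3*x**3 + 6*x**2 - 28*x + 24)) dx by partial fractions, (5*x**4 + x**3 + 7*x**2 + 37*x - 70)/(x**5 - 3*x**3 + 6*x**2 - 28*x + 24) = -3/(x**2 + 4) + 1/(x + 3) + 1/(x - 1) + 3/(x - 2): now ∫(3/(x - 2)) dx + ∫(1/(x - 1)) dx + ∫(1/(x + 3)) dx + ∫(-3/(x**2 + 4)) dx.
Step 2. Evaluate the standard form [assuming x > -3]: now log(x + 3) + ∫(3/(x - 2)) dx + ∫(1/(x - 1)) dx + ∫(-3/(x**2 + 4)) dx.
Step 3. Evaluate the standard form [assuming x > 1]: now log(x - 1) + log(x + 3) + ∫(3/(x - 2)) dx + ∫(-3/(x**2 + 4)) dx.
Step 4. Evaluate the standard form [assuming x > 2]: now 3*log(x - 2) + log(x - 1) + log(x + 3) + ∫(-3/(x**2 + 4)) dx.
Step 5. Evaluate the standard form: now 3*log(x - 2) + log(x - 1) + log(x + 3) - 3*atan(x/2)/2.
Answer: 3*log(x - 2) + log(x - 1) + log(x + 3) - 3*atan(x/2)/2.


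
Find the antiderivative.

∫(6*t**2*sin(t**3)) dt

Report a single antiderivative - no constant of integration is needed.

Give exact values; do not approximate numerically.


Answer: -2*cos(t**3).


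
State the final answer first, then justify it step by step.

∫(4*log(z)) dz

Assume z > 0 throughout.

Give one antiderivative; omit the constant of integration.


The answer is 4*z*log(z) - 4*z.
Step 1. Integrate ∫(4*log(z)) dz by parts with u = log(z), dv = (4) dz, so v = 4*z [assuming z > 0]: now 4*z*log(z) + ∫(-4) dz.
Step 2. Evaluate the standard form: now 4*z*log(z) - 4*z.
Answer: 4*z*log(z) - 4*z.


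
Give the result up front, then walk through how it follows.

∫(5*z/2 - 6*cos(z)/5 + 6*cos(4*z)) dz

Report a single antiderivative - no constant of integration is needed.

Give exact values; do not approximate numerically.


The answer is 5*z**2/4 - 6*sin(z)/5 + 3*sin(4*z)/2.
Step 1. Rewrite: now ∫(5*z/2) dz + ∫(-6*cos(z)/5) dz + ∫(6*cos(4*z)) dz.
Step 2. Evaluate the standard form: now -6*sin(z)/5 + ∫(5*z/2) dz + ∫(6*cos(4*z)) dz.
Step 3. Evaluate the standard form: now 5*z**2/4 - 6*sin(z)/5 + ∫(6*cos(4*z)) dz.
Step 4. Evaluate the standard form: now 5*z**2/4 - 6*sin(z)/5 + 3*sin(4*z)/2.
Answer: 5*z**2/4 - 6*sin(z)/5 + 3*sin(4*z)/2.


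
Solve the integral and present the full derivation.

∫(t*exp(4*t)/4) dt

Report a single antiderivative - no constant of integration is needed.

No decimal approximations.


Step 1. Integrate ∫(t*exp(4*t)/4) dt by parts with u = t, dv = (exp(4*t)/4) dt, so v = exp(4*t)/16: now t*exp(4*t)/16 + ∫(-exp(4*t)/16) dt.
Step 2. Evaluate the standard form: now t*exp(4*t)/16 - exp(4*t)/64.
Answer: t*exp(4*t)/16 - exp(4*t)/64.


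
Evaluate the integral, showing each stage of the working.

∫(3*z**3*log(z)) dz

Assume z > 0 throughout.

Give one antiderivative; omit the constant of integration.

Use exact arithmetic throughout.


Step 1. Integrate ∫(3*z**3*log(z)) dz by parts with u = log(z), dv = (3*z**3) dz, so v = 3*z**4/4 [assuming z > 0]: now 3*z**4*log(z)/4 + ∫(-3*z**3/4) dz.
Step 2. Evaluate the standard form: now 3*z**4*log(z)/4 - 3*z**4/16.
Answer: 3*z**4*log(z)/4 - 3*z**4/16.
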